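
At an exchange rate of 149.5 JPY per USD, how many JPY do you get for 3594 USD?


Amount × rate = 3594 × 149.5
= 537303.00 JPY

537303.00 JPY


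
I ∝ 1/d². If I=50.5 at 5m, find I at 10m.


I₁d₁² = I₂d₂²
I₂ = I₁ × (d₁/d₂)²
= 50.5 × (5/10)²
= 50.5 × 25/100
= 1262.5/100
= 12.6250

12.6250


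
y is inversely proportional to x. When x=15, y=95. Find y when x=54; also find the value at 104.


Inverse proportion: x × y = constant
k = 15 × 95 = 1425
At x=54: k/54 = 26.39
At x=104: k/104 = 13.70
= 26.39 and 13.70

26.39 and 13.70


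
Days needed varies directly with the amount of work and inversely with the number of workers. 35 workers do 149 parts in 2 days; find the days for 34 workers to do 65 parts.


Days ∝ work / workers, so d₂ = d₁ × (m₁/m₂) × (w₂/w₁)
Workers factor (inverse): 35/34 ≈ 1.0294
Work factor (direct): 65/149 ≈ 0.4362
d₂ = 2 × 35/34 × 65/149 = (2 × 35 × 65) / (34 × 149) = 4550/5066
≈ 0.90 days

0.90 days


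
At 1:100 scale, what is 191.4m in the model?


Model size = real / scale
= 191.4 / 100
= 1.9140 m

1.9140 m


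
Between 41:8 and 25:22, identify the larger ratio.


41/8 = 5.1250
25/22 = 1.1364
5.1250 > 1.1364, so 41:8 is greater
= 41:8

41:8


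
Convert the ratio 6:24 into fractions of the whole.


Total parts = 6 + 24 = 30
First part: 6/30 = 1/5
Second part: 24/30 = 4/5
= 1/5 and 4/5

1/5 and 4/5


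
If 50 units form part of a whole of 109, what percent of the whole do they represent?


Percentage = (part / whole) × 100
= (50 / 109) × 100
≈ 45.87%

45.87%


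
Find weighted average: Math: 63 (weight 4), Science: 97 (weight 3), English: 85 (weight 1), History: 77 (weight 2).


Numerator = 63×4 + 97×3 + 85×1 + 77×2
= 252 + 291 + 85 + 154
= 782
Total weight = 10
Weighted avg = 782/10
= 78.20

78.20


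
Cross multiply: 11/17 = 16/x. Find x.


Cross multiply: 11 × x = 17 × 16
11x = 272
x = 272 / 11
= 24.73

24.73


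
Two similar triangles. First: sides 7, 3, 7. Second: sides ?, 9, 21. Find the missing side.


Scale factor = 9/3 = 3
Missing side = 7 × 3
= 21.0

21.0


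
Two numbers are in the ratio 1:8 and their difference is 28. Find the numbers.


Let A = 1k, B = 8k.
8k - 1k = 28
7k = 28 → k = 28/7 = 4
A = 1×4 = 4, B = 8×4 = 32
= A = 4, B = 32

A = 4, B = 32


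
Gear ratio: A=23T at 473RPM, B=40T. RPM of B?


Gear ratio = 23:40 = 23:40
RPM_B = RPM_A × (teeth_A / teeth_B)
= 473 × (23/40)
= 272.0 RPM

272.0 RPM


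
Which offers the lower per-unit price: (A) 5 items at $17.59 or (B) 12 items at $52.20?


Deal A: $17.59/5 = $3.5180/unit
Deal B: $52.20/12 = $4.3500/unit
A is cheaper per unit
= Deal A

Deal A


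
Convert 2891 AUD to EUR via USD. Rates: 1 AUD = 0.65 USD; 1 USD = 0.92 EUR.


Step 1: 2891 AUD × 0.65 = 1879.15 USD
Step 2: 1879.15 USD × 0.92 = 1728.82 EUR
Implied rate AUD→EUR = 0.65 × 0.92 = 0.5980
= 1728.82 EUR

1728.82 EUR


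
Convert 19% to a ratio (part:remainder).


19% means 19 parts out of 100; remainder = 81
Part : remainder = 19:81
GCD = 1
= 19:81

19:81


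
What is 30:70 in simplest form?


GCD(30, 70) = 10
30/10 : 70/10
= 3:7

3:7


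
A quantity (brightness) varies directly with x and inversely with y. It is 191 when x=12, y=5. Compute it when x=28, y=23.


z = k·x/y
Solve for k using the known point: k = z·y/x = 191×5/12 = 955/12 ≈ 79.5833
Now evaluate at x=28, y=23:
z = k × 28 / 23 = (955 × 28) / (12 × 23) = 26740/276
≈ 96.8841

96.8841


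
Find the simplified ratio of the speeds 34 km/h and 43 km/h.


Ratio = 34:43
GCD = 1
Simplified = 34:43
Time ratio (same distance) = 43:34
Speed ratio = 34:43

34:43


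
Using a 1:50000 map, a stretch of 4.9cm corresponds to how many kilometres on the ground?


Real distance = map distance × scale
= 4.9cm × 50000
= 245000 cm = 2450.0 m
= 2.450 km

2.450 km


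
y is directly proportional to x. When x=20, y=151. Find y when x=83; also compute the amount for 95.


Direct proportion: y/x = constant
k = 151/20 = 7.5500
y at x=83: k × 83 = 151 × 83 / 20 = 12533/20 = 626.65
y at x=95: k × 95 = 151 × 95 / 20 = 14345/20 = 717.25
= 626.65 and 717.25

626.65 and 717.25


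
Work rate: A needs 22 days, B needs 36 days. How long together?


Rate of A = 1/22 per day
Rate of B = 1/36 per day
Combined rate = 1/22 + 1/36 = 58/792 ≈ 0.0732 per day
Days = 1 / combined rate = 792/58
≈ 13.66 days

13.66 days


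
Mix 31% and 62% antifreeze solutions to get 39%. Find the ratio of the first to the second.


Let x parts of 31% mix with y parts of 62%.
31x + 62y = 39(x + y)
31x + 62y = 39x + 39y
x(31 - 39) = y(39 - 62)
x/y = (62 - 39)/(39 - 31) = 23/8
Simplify: 23:8
= 23:8

23:8


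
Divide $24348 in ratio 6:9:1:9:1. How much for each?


Total parts = 6 + 9 + 1 + 9 + 1 = 26
Part 1: 24348 × 6/26 = 5618.77
Part 2: 24348 × 9/26 = 8428.15
Part 3: 24348 × 1/26 = 936.46
Part 4: 24348 × 9/26 = 8428.15
Part 5: 24348 × 1/26 = 936.46
= Part 1: $5618.77, Part 2: $8428.15, Part 3: $936.46, Part 4: $8428.15, Part 5: $936.46

Part 1: $5618.77, Part 2: $8428.15, Part 3: $936.46, Part 4: $8428.15, Part 5: $936.46


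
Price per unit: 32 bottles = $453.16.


Unit rate = total / quantity
= 453.16 / 32
= $14.16 per unit

$14.16 per unit


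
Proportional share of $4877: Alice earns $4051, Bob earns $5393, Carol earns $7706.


Total income = 4051 + 5393 + 7706 = $17150
Alice: $4877 × 4051/17150 = $1152.00
Bob: $4877 × 5393/17150 = $1533.62
Carol: $4877 × 7706/17150 = $2191.38
= Alice: $1152.00, Bob: $1533.62, Carol: $2191.38

Alice: $1152.00, Bob: $1533.62, Carol: $2191.38


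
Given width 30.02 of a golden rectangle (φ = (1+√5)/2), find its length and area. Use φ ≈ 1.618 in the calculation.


φ = (1 + √5) / 2 ≈ 1.618
Length = width × φ = 30.02 × 1.618 = 48.57236
≈ 48.57
Area = width × length = 30.02 × 48.57236 = 1458.1422472 ≈ 1458.14
= Length: 48.57, Area: 1458.14

Length: 48.57, Area: 1458.14


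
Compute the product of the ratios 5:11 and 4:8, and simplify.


Compound ratio = (5×4) : (11×8)
= 20:88
GCD = 4
= 5:22

5:22


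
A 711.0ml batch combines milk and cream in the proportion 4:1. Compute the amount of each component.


Total parts = 4 + 1 = 5
milk: 711.0 × 4/5 = 568.8ml
cream: 711.0 × 1/5 = 142.2ml
= 568.8ml and 142.2ml

568.8ml and 142.2ml


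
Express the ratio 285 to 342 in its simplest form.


GCD(285, 342) = 57
285/57 : 342/57
= 5:6

5:6


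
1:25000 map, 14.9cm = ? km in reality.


Real distance = map distance × scale
= 14.9cm × 25000
= 372500 cm = 3725.0 m
= 3.725 km

3.725 km


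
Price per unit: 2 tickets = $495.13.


Unit rate = total / quantity
= 495.13 / 2
= $247.57 per unit

$247.57 per unit


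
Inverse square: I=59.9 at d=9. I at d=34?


I₁d₁² = I₂d₂²
I₂ = I₁ × (d₁/d₂)²
= 59.9 × (9/34)²
= 59.9 × 81/1156
= 4851.9/1156
≈ 4.1971

4.1971


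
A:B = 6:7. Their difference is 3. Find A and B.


Let A = 6k, B = 7k.
7k - 6k = 3
1k = 3 → k = 3/1 = 3
A = 6×3 = 18, B = 7×3 = 21
= A = 18, B = 21

A = 18, B = 21


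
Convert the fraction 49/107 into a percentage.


Percentage = (part / whole) × 100
= (49 / 107) × 100
≈ 45.79%

45.79%


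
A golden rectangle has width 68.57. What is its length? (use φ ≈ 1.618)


φ = (1 + √5) / 2 ≈ 1.618
Length = width × φ = 68.57 × 1.618 = 110.94626
≈ 110.95

110.95


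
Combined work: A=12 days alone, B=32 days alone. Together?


Rate of A = 1/12 per day
Rate of B = 1/32 per day
Combined rate = 1/12 + 1/32 = 44/384 ≈ 0.1146 per day
Days = 1 / combined rate = 384/44
≈ 8.73 days

8.73 days


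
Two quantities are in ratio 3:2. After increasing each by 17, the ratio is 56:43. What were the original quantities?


Let A = 3k, B = 2k.
(3k + 17) / (2k + 17) = 56/43
Cross-multiply: 43(3k + 17) = 56(2k + 17)
129k + 731 = 112k + 952
129k - 112k = 952 - 731
17k = 221
k = 221/17 = 13
A = 3×13 = 39, B = 2×13 = 26
= A = 39, B = 26

A = 39, B = 26


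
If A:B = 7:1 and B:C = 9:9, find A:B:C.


Match B: multiply A:B by 9 → 63:9
Multiply B:C by 1 → 9:9
Combined: 63:9:9
GCD = 9
= 7:1:1

7:1:1


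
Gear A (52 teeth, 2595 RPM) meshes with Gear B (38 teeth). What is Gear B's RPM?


Gear ratio = 52:38 = 26:19
RPM_B = RPM_A × (teeth_A / teeth_B)
= 2595 × (52/38)
= 3551.1 RPM

3551.1 RPM


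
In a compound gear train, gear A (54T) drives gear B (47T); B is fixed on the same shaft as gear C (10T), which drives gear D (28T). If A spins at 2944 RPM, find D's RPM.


Stage 1: RPM_B = RPM_A × t_A/t_B = 2944 × 54/47 = 158976/47 ≈ 3382.47
B and C share a shaft → RPM_C = RPM_B
Stage 2: RPM_D = RPM_C × t_C/t_D = RPM_A × (t_A×t_C)/(t_B×t_D)
Overall ratio = (54×10)/(47×28) = 540/1316
RPM_D = 2944 × 540/1316 = 1589760/1316
≈ 1208.02 RPM

1208.02 RPM


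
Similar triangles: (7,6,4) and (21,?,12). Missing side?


Scale factor = 21/7 = 3
Missing side = 6 × 3
= 18.0

18.0


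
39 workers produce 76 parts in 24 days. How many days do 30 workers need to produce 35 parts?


Days ∝ work / workers, so d₂ = d₁ × (m₁/m₂) × (w₂/w₁)
Workers factor (inverse): 39/30 = 1.3000
Work factor (direct): 35/76 ≈ 0.4605
d₂ = 24 × 39/30 × 35/76 = (24 × 39 × 35) / (30 × 76) = 32760/2280
≈ 14.37 days

14.37 days


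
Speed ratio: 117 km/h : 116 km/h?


Ratio = 117:116
GCD = 1
Simplified = 117:116
Time ratio (same distance) = 116:117
Speed ratio = 117:116

117:116


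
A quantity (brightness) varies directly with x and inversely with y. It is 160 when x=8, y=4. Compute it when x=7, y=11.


z = k·x/y
Solve for k using the known point: k = z·y/x = 160×4/8 = 640/8 = 80.0000
Now evaluate at x=7, y=11:
z = k × 7 / 11 = (640 × 7) / (8 × 11) = 4480/88
≈ 50.9091

50.9091


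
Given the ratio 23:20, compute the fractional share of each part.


Total parts = 23 + 20 = 43
First part: 23/43 = 23/43
Second part: 20/43 = 20/43
= 23/43 and 20/43

23/43 and 20/43


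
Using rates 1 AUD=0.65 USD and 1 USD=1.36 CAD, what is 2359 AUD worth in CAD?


Step 1: 2359 AUD × 0.65 = 1533.35 USD
Step 2: 1533.35 USD × 1.36 = 2085.36 CAD
Implied rate AUD→CAD = 0.65 × 1.36 = 0.8840
= 2085.36 CAD

2085.36 CAD


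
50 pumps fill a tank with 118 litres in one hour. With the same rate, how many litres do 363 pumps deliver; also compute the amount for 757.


Direct proportion: y/x = constant
k = 118/50 = 2.3600
y at x=363: k × 363 = 118 × 363 / 50 = 42834/50 = 856.68
y at x=757: k × 757 = 118 × 757 / 50 = 89326/50 = 1786.52
= 856.68 and 1786.52

856.68 and 1786.52


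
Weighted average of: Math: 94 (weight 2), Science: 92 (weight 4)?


Numerator = 94×2 + 92×4
= 188 + 368
= 556
Total weight = 6
Weighted avg = 556/6
= 92.67

92.67


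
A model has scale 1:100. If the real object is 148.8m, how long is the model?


Model size = real / scale
= 148.8 / 100
= 1.4880 m

1.4880 m


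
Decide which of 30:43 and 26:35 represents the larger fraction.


30/43 = 0.6977
26/35 = 0.7429
0.6977 < 0.7429, so 30:43 is less
= 26:35

26:35


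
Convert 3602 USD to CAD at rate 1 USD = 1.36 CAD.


Amount × rate = 3602 × 1.36
= 4898.72 CAD

4898.72 CAD


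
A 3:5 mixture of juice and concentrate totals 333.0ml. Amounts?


Total parts = 3 + 5 = 8
juice: 333.0 × 3/8 = 124.9ml
concentrate: 333.0 × 5/8 = 208.1ml
= 124.9ml and 208.1ml

124.9ml and 208.1ml


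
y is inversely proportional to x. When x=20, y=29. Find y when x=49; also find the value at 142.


Inverse proportion: x × y = constant
k = 20 × 29 = 580
At x=49: k/49 = 11.84
At x=142: k/142 = 4.08
= 11.84 and 4.08

11.84 and 4.08


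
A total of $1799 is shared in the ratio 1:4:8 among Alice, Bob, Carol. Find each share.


Total parts = 1 + 4 + 8 = 13
Alice: 1799 × 1/13 = 138.38
Bob: 1799 × 4/13 = 553.54
Carol: 1799 × 8/13 = 1107.08
= Alice: $138.38, Bob: $553.54, Carol: $1107.08

Alice: $138.38, Bob: $553.54, Carol: $1107.08


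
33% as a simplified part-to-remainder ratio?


33% means 33 parts out of 100; remainder = 67
Part : remainder = 33:67
GCD = 1
= 33:67

33:67


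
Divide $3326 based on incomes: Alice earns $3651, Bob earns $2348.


Total income = 3651 + 2348 = $5999
Alice: $3326 × 3651/5999 = $2024.21
Bob: $3326 × 2348/5999 = $1301.79
= Alice: $2024.21, Bob: $1301.79

Alice: $2024.21, Bob: $1301.79


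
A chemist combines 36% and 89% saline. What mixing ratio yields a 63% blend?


Let x parts of 36% mix with y parts of 89%.
36x + 89y = 63(x + y)
36x + 89y = 63x + 63y
x(36 - 63) = y(63 - 89)
x/y = (89 - 63)/(63 - 36) = 26/27
Simplify: 26:27
= 26:27

26:27


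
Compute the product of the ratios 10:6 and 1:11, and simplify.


Compound ratio = (10×1) : (6×11)
= 10:66
GCD = 2
= 5:33

5:33


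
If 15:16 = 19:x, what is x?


Cross multiply: 15 × x = 16 × 19
15x = 304
x = 304 / 15
= 20.27

20.27


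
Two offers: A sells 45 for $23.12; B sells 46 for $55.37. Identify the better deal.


Deal A: $23.12/45 = $0.5138/unit
Deal B: $55.37/46 = $1.2037/unit
A is cheaper per unit
= Deal A

Deal A


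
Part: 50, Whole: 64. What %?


Percentage = (part / whole) × 100
= (50 / 64) × 100
≈ 78.13%

78.13%


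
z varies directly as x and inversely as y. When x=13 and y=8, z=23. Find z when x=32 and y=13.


z = k·x/y
Solve for k using the known point: k = z·y/x = 23×8/13 = 184/13 ≈ 14.1538
Now evaluate at x=32, y=13:
z = k × 32 / 13 = (184 × 32) / (13 × 13) = 5888/169
≈ 34.8402

34.8402


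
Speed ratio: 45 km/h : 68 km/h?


Ratio = 45:68
GCD = 1
Simplified = 45:68
Time ratio (same distance) = 68:45
Speed ratio = 45:68

45:68


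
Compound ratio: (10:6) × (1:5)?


Compound ratio = (10×1) : (6×5)
= 10:30
GCD = 10
= 1:3

1:3


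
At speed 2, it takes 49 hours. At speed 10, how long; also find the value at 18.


Inverse proportion: x × y = constant
k = 2 × 49 = 98
At x=10: k/10 = 9.80
At x=18: k/18 = 5.44
= 9.80 and 5.44

9.80 and 5.44


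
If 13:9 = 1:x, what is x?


Cross multiply: 13 × x = 9 × 1
13x = 9
x = 9 / 13
= 0.69

0.69


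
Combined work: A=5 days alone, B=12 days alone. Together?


Rate of A = 1/5 per day
Rate of B = 1/12 per day
Combined rate = 1/5 + 1/12 = 17/60 ≈ 0.2833 per day
Days = 1 / combined rate = 60/17
≈ 3.53 days

3.53 days


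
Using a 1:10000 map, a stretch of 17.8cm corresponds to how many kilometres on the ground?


Real distance = map distance × scale
= 17.8cm × 10000
= 178000 cm = 1780.0 m
= 1.780 km

1.780 km


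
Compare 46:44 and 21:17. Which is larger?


46/44 = 1.0455
21/17 = 1.2353
1.0455 < 1.2353, so 46:44 is less
= 21:17

21:17


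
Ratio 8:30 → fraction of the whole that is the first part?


Total parts = 8 + 30 = 38
First part: 8/38 = 4/19
= 4/19

4/19


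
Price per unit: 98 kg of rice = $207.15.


Unit rate = total / quantity
= 207.15 / 98
= $2.11 per unit

$2.11 per unit


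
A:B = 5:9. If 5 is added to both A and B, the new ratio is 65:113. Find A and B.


Let A = 5k, B = 9k.
(5k + 5) / (9k + 5) = 65/113
Cross-multiply: 113(5k + 5) = 65(9k + 5)
565k + 565 = 585k + 325
565k - 585k = 325 - 565
-20k = -240
k = -240/-20 = 12
A = 5×12 = 60, B = 9×12 = 108
= A = 60, B = 108

A = 60, B = 108


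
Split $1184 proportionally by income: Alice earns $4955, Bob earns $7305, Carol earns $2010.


Total income = 4955 + 7305 + 2010 = $14270
Alice: $1184 × 4955/14270 = $411.12
Bob: $1184 × 7305/14270 = $606.11
Carol: $1184 × 2010/14270 = $166.77
= Alice: $411.12, Bob: $606.11, Carol: $166.77

Alice: $411.12, Bob: $606.11, Carol: $166.77


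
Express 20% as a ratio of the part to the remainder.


20% means 20 parts out of 100; remainder = 80
Part : remainder = 20:80
GCD = 20
= 1:4

1:4


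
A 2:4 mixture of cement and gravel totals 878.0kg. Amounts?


Total parts = 2 + 4 = 6
cement: 878.0 × 2/6 = 292.7kg
gravel: 878.0 × 4/6 = 585.3kg
= 292.7kg and 585.3kg

292.7kg and 585.3kg


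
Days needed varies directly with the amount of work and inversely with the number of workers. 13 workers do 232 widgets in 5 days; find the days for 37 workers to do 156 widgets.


Days ∝ work / workers, so d₂ = d₁ × (m₁/m₂) × (w₂/w₁)
Workers factor (inverse): 13/37 ≈ 0.3514
Work factor (direct): 156/232 ≈ 0.6724
d₂ = 5 × 13/37 × 156/232 = (5 × 13 × 156) / (37 × 232) = 10140/8584
≈ 1.18 days

1.18 days


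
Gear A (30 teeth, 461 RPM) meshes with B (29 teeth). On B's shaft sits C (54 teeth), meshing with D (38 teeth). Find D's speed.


Stage 1: RPM_B = RPM_A × t_A/t_B = 461 × 30/29 = 13830/29 ≈ 476.90
B and C share a shaft → RPM_C = RPM_B
Stage 2: RPM_D = RPM_C × t_C/t_D = RPM_A × (t_A×t_C)/(t_B×t_D)
Overall ratio = (30×54)/(29×38) = 1620/1102
RPM_D = 461 × 1620/1102 = 746820/1102
≈ 677.70 RPM

677.70 RPM


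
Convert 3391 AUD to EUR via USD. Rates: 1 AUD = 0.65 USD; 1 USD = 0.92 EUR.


Step 1: 3391 AUD × 0.65 = 2204.15 USD
Step 2: 2204.15 USD × 0.92 = 2027.82 EUR
Implied rate AUD→EUR = 0.65 × 0.92 = 0.5980
= 2027.82 EUR

2027.82 EUR


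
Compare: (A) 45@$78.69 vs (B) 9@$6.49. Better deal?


Deal A: $78.69/45 = $1.7487/unit
Deal B: $6.49/9 = $0.7211/unit
B is cheaper per unit
= Deal B

Deal B


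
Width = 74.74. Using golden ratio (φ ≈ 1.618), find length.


φ = (1 + √5) / 2 ≈ 1.618
Length = width × φ = 74.74 × 1.618 = 120.92932
≈ 120.93

120.93


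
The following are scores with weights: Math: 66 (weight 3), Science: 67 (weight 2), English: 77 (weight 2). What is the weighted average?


Numerator = 66×3 + 67×2 + 77×2
= 198 + 134 + 154
= 486
Total weight = 7
Weighted avg = 486/7
= 69.43

69.43


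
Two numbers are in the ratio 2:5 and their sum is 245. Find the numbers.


Let A = 2k, B = 5k.
2k + 5k = 245
7k = 245 → k = 245/7 = 35
A = 2×35 = 70, B = 5×35 = 175
= A = 70, B = 175

A = 70, B = 175


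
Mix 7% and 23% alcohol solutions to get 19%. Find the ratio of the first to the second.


Let x parts of 7% mix with y parts of 23%.
7x + 23y = 19(x + y)
7x + 23y = 19x + 19y
x(7 - 19) = y(19 - 23)
x/y = (23 - 19)/(19 - 7) = 4/12
Simplify: 1:3
= 1:3

1:3


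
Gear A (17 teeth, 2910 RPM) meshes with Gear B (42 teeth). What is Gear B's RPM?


Gear ratio = 17:42 = 17:42
RPM_B = RPM_A × (teeth_A / teeth_B)
= 2910 × (17/42)
= 1177.9 RPM

1177.9 RPM


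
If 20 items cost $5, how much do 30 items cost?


Direct proportion: y/x = constant
k = 5/20 = 0.2500
y₂ = k × 30 = 5 × 30 / 20 = 150/20
= 7.50

7.50


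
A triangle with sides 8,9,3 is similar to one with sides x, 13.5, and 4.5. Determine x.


Scale factor = 13.5/9 = 1.5
Missing side = 8 × 1.5
= 12.0

12.0


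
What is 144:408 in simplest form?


GCD(144, 408) = 24
144/24 : 408/24
= 6:17

6:17


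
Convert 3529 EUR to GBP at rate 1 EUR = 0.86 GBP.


Amount × rate = 3529 × 0.86
= 3034.94 GBP

3034.94 GBP


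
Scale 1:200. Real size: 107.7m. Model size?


Model size = real / scale
= 107.7 / 200
= 0.5385 m

0.5385 m


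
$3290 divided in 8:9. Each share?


Total parts = 8 + 9 = 17
Part 1: 3290 × 8/17 = 1548.24
Part 2: 3290 × 9/17 = 1741.76
= Part 1: $1548.24, Part 2: $1741.76

Part 1: $1548.24, Part 2: $1741.76


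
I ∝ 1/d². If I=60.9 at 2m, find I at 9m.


I₁d₁² = I₂d₂²
I₂ = I₁ × (d₁/d₂)²
= 60.9 × (2/9)²
= 60.9 × 4/81
= 243.6/81
≈ 3.0074

3.0074


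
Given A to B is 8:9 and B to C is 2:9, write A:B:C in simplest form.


Match B: multiply A:B by 2 → 16:18
Multiply B:C by 9 → 18:81
Combined: 16:18:81
GCD = 1
= 16:18:81

16:18:81


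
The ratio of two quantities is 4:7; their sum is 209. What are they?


Let A = 4k, B = 7k.
4k + 7k = 209
11k = 209 → k = 209/11 = 19
A = 4×19 = 76, B = 7×19 = 133
= A = 76, B = 133

A = 76, B = 133


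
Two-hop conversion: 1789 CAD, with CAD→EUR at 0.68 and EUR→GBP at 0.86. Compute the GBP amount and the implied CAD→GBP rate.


Step 1: 1789 CAD × 0.68 = 1216.52 EUR
Step 2: 1216.52 EUR × 0.86 = 1046.21 GBP
Implied rate CAD→GBP = 0.68 × 0.86 = 0.5848
= 1046.21 GBP; implied rate 0.5848 GBP/CAD

1046.21 GBP; implied rate 0.5848 GBP/CAD


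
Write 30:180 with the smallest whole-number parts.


GCD(30, 180) = 30
30/30 : 180/30
= 1:6

1:6


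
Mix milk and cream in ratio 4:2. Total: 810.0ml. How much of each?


Total parts = 4 + 2 = 6
milk: 810.0 × 4/6 = 540.0ml
cream: 810.0 × 2/6 = 270.0ml
= 540.0ml and 270.0ml

540.0ml and 270.0ml


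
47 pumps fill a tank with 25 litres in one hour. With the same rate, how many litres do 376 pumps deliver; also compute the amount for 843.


Direct proportion: y/x = constant
k = 25/47 ≈ 0.5319
y at x=376: k × 376 = 25 × 376 / 47 = 9400/47 = 200.00
y at x=843: k × 843 = 25 × 843 / 47 = 21075/47 ≈ 448.40
= 200.00 and 448.40

200.00 and 448.40


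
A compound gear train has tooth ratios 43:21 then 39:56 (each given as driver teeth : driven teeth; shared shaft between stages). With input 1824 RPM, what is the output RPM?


Stage 1: RPM_B = RPM_A × t_A/t_B = 1824 × 43/21 = 78432/21 ≈ 3734.86
B and C share a shaft → RPM_C = RPM_B
Stage 2: RPM_D = RPM_C × t_C/t_D = RPM_A × (t_A×t_C)/(t_B×t_D)
Overall ratio = (43×39)/(21×56) = 1677/1176
RPM_D = 1824 × 1677/1176 = 3058848/1176
≈ 2601.06 RPM

2601.06 RPM


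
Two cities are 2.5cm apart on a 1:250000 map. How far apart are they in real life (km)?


Real distance = map distance × scale
= 2.5cm × 250000
= 625000 cm = 6250.0 m
= 6.250 km

6.250 km


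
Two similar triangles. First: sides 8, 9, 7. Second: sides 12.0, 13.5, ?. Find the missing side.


Scale factor = 12.0/8 = 1.5
Missing side = 7 × 1.5
= 10.5

10.5


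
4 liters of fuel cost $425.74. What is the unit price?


Unit rate = total / quantity
= 425.74 / 4
= $106.44 per unit

$106.44 per unit


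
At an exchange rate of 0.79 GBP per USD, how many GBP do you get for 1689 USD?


Amount × rate = 1689 × 0.79
= 1334.31 GBP

1334.31 GBP


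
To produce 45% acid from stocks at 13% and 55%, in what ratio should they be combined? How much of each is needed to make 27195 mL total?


Let x parts of 13% mix with y parts of 55%.
13x + 55y = 45(x + y)
13x + 55y = 45x + 45y
x(13 - 45) = y(45 - 55)
x/y = (55 - 45)/(45 - 13) = 10/32
Simplify: 5:16
Total parts = 21; one part = 27195/21 = 1295.00 mL
13% solution: 5×1295.00 = 6475.00 mL
55% solution: 16×1295.00 = 20720.00 mL
= ratio 5:16; 6475.00 mL and 20720.00 mL

ratio 5:16; 6475.00 mL and 20720.00 mL


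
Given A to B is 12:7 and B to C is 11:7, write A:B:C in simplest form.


Match B: multiply A:B by 11 → 132:77
Multiply B:C by 7 → 77:49
Combined: 132:77:49
GCD = 1
= 132:77:49

132:77:49


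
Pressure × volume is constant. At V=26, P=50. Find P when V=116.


Inverse proportion: x × y = constant
k = 26 × 50 = 1300
y₂ = k / 116 = 1300 / 116
= 11.21

11.21


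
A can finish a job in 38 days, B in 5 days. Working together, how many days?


Rate of A = 1/38 per day
Rate of B = 1/5 per day
Combined rate = 1/38 + 1/5 = 43/190 ≈ 0.2263 per day
Days = 1 / combined rate = 190/43
≈ 4.42 days

4.42 days


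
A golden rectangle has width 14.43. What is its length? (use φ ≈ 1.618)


φ = (1 + √5) / 2 ≈ 1.618
Length = width × φ = 14.43 × 1.618 = 23.34774
≈ 23.35

23.35


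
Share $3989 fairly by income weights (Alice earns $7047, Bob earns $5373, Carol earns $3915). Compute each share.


Total income = 7047 + 5373 + 3915 = $16335
Alice: $3989 × 7047/16335 = $1720.87
Bob: $3989 × 5373/16335 = $1312.08
Carol: $3989 × 3915/16335 = $956.04
= Alice: $1720.87, Bob: $1312.08, Carol: $956.04

Alice: $1720.87, Bob: $1312.08, Carol: $956.04


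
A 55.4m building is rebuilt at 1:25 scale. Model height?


Model size = real / scale
= 55.4 / 25
= 2.2160 m

2.2160 m


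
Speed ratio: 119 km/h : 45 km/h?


Ratio = 119:45
GCD = 1
Simplified = 119:45
Time ratio (same distance) = 45:119
Speed ratio = 119:45

119:45


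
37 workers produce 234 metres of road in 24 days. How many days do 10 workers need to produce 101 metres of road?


Days ∝ work / workers, so d₂ = d₁ × (m₁/m₂) × (w₂/w₁)
Workers factor (inverse): 37/10 = 3.7000
Work factor (direct): 101/234 ≈ 0.4316
d₂ = 24 × 37/10 × 101/234 = (24 × 37 × 101) / (10 × 234) = 89688/2340
≈ 38.33 days

38.33 days


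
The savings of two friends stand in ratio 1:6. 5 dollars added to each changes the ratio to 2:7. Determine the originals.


Let A = 1k, B = 6k.
(1k + 5) / (6k + 5) = 2/7
Cross-multiply: 7(1k + 5) = 2(6k + 5)
7k + 35 = 12k + 10
7k - 12k = 10 - 35
-5k = -25
k = -25/-5 = 5
A = 1×5 = 5, B = 6×5 = 30
= A = 5, B = 30

A = 5, B = 30


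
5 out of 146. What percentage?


Percentage = (part / whole) × 100
= (5 / 146) × 100
≈ 3.42%

3.42%


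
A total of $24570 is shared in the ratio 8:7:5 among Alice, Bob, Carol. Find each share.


Total parts = 8 + 7 + 5 = 20
Alice: 24570 × 8/20 = 9828.00
Bob: 24570 × 7/20 = 8599.50
Carol: 24570 × 5/20 = 6142.50
= Alice: $9828.00, Bob: $8599.50, Carol: $6142.50

Alice: $9828.00, Bob: $8599.50, Carol: $6142.50


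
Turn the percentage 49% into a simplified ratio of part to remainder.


49% means 49 parts out of 100; remainder = 51
Part : remainder = 49:51
GCD = 1
= 49:51

49:51


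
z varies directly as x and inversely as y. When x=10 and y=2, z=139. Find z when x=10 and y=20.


z = k·x/y
Solve for k using the known point: k = z·y/x = 139×2/10 = 278/10 = 27.8000
Now evaluate at x=10, y=20:
z = k × 10 / 20 = (278 × 10) / (10 × 20) = 2780/200
= 13.9000

13.9000


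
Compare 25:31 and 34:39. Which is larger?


25/31 = 0.8065
34/39 = 0.8718
0.8065 < 0.8718, so 25:31 is less
= 34:39

34:39


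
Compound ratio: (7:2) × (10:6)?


Compound ratio = (7×10) : (2×6)
= 70:12
GCD = 2
= 35:6

35:6


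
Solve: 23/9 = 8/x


Cross multiply: 23 × x = 9 × 8
23x = 72
x = 72 / 23
= 3.13

3.13


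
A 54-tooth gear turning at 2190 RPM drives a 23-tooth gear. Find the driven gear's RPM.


Gear ratio = 54:23 = 54:23
RPM_B = RPM_A × (teeth_A / teeth_B)
= 2190 × (54/23)
= 5141.7 RPM

5141.7 RPM


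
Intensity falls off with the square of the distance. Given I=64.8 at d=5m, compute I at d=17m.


I₁d₁² = I₂d₂²
I₂ = I₁ × (d₁/d₂)²
= 64.8 × (5/17)²
= 64.8 × 25/289
= 1620/289
≈ 5.6055

5.6055


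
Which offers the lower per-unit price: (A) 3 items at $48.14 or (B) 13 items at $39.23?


Deal A: $48.14/3 = $16.0467/unit
Deal B: $39.23/13 = $3.0177/unit
B is cheaper per unit
= Deal B

Deal B


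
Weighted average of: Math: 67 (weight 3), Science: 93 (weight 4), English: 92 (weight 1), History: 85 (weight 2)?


Numerator = 67×3 + 93×4 + 92×1 + 85×2
= 201 + 372 + 92 + 170
= 835
Total weight = 10
Weighted avg = 835/10
= 83.50

83.50


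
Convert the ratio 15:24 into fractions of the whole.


Total parts = 15 + 24 = 39
First part: 15/39 = 5/13
Second part: 24/39 = 8/13
= 5/13 and 8/13

5/13 and 8/13


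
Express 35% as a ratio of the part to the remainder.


35% means 35 parts out of 100; remainder = 65
Part : remainder = 35:65
GCD = 5
= 7:13

7:13


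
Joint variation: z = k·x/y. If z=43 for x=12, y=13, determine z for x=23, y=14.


z = k·x/y
Solve for k using the known point: k = z·y/x = 43×13/12 = 559/12 ≈ 46.5833
Now evaluate at x=23, y=14:
z = k × 23 / 14 = (559 × 23) / (12 × 14) = 12857/168
≈ 76.5298

76.5298


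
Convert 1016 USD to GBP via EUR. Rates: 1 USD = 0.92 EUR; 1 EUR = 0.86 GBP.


Step 1: 1016 USD × 0.92 = 934.72 EUR
Step 2: 934.72 EUR × 0.86 = 803.86 GBP
Implied rate USD→GBP = 0.92 × 0.86 = 0.7912
= 803.86 GBP

803.86 GBP


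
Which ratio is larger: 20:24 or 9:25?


20/24 = 0.8333
9/25 = 0.3600
0.8333 > 0.3600, so 20:24 is greater
= 20:24

20:24


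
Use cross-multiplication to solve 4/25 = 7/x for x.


Cross multiply: 4 × x = 25 × 7
4x = 175
x = 175 / 4
= 43.75

43.75


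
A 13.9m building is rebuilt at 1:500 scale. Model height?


Model size = real / scale
= 13.9 / 500
= 0.0278 m

0.0278 m


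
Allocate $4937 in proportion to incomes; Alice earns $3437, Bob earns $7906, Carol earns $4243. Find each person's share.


Total income = 3437 + 7906 + 4243 = $15586
Alice: $4937 × 3437/15586 = $1088.70
Bob: $4937 × 7906/15586 = $2504.29
Carol: $4937 × 4243/15586 = $1344.01
= Alice: $1088.70, Bob: $2504.29, Carol: $1344.01

Alice: $1088.70, Bob: $2504.29, Carol: $1344.01


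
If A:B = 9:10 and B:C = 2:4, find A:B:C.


Match B: multiply A:B by 2 → 18:20
Multiply B:C by 10 → 20:40
Combined: 18:20:40
GCD = 2
= 9:10:20

9:10:20


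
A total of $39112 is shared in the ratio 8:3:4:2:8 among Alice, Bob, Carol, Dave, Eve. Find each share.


Total parts = 8 + 3 + 4 + 2 + 8 = 25
Alice: 39112 × 8/25 = 12515.84
Bob: 39112 × 3/25 = 4693.44
Carol: 39112 × 4/25 = 6257.92
Dave: 39112 × 2/25 = 3128.96
Eve: 39112 × 8/25 = 12515.84
= Alice: $12515.84, Bob: $4693.44, Carol: $6257.92, Dave: $3128.96, Eve: $12515.84

Alice: $12515.84, Bob: $4693.44, Carol: $6257.92, Dave: $3128.96, Eve: $12515.84


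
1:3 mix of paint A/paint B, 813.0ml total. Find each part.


Total parts = 1 + 3 = 4
paint A: 813.0 × 1/4 = 203.3ml
paint B: 813.0 × 3/4 = 609.8ml
= 203.3ml and 609.8ml

203.3ml and 609.8ml


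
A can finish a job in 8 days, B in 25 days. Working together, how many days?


Rate of A = 1/8 per day
Rate of B = 1/25 per day
Combined rate = 1/8 + 1/25 = 33/200 = 0.1650 per day
Days = 1 / combined rate = 200/33
≈ 6.06 days

6.06 days


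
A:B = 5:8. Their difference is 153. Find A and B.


Let A = 5k, B = 8k.
8k - 5k = 153
3k = 153 → k = 153/3 = 51
A = 5×51 = 255, B = 8×51 = 408
= A = 255, B = 408

A = 255, B = 408


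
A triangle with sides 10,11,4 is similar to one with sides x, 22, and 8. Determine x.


Scale factor = 22/11 = 2
Missing side = 10 × 2
= 20.0

20.0


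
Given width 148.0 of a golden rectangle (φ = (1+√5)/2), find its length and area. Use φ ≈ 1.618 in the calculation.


φ = (1 + √5) / 2 ≈ 1.618
Length = width × φ = 148.0 × 1.618 = 239.464
≈ 239.46
Area = width × length = 148.0 × 239.464 = 35440.672 ≈ 35440.67
= Length: 239.46, Area: 35440.67

Length: 239.46, Area: 35440.67


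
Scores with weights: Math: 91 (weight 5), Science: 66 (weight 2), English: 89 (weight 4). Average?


Numerator = 91×5 + 66×2 + 89×4
= 455 + 132 + 356
= 943
Total weight = 11
Weighted avg = 943/11
= 85.73

85.73


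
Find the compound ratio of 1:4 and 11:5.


Compound ratio = (1×11) : (4×5)
= 11:20
GCD = 1
= 11:20

11:20


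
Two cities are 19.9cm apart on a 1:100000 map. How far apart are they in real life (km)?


Real distance = map distance × scale
= 19.9cm × 100000
= 1990000 cm = 19900.0 m
= 19.900 km

19.900 km


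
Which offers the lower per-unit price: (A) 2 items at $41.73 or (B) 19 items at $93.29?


Deal A: $41.73/2 = $20.8650/unit
Deal B: $93.29/19 = $4.9100/unit
B is cheaper per unit
= Deal B

Deal B


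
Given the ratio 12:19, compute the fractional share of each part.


Total parts = 12 + 19 = 31
First part: 12/31 = 12/31
Second part: 19/31 = 19/31
= 12/31 and 19/31

12/31 and 19/31


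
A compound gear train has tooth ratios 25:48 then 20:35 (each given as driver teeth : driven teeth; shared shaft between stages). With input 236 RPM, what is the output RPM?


Stage 1: RPM_B = RPM_A × t_A/t_B = 236 × 25/48 = 5900/48 ≈ 122.92
B and C share a shaft → RPM_C = RPM_B
Stage 2: RPM_D = RPM_C × t_C/t_D = RPM_A × (t_A×t_C)/(t_B×t_D)
Overall ratio = (25×20)/(48×35) = 500/1680
RPM_D = 236 × 500/1680 = 118000/1680
≈ 70.24 RPM

70.24 RPM


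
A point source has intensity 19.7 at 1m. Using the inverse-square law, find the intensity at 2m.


I₁d₁² = I₂d₂²
I₂ = I₁ × (d₁/d₂)²
= 19.7 × (1/2)²
= 19.7 × 1/4
= 19.7/4
= 4.9250

4.9250


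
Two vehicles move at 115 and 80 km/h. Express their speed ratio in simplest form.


Ratio = 115:80
GCD = 5
Simplified = 23:16
Time ratio (same distance) = 16:23
Speed ratio = 23:16

23:16


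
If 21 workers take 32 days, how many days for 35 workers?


Inverse proportion: x × y = constant
k = 21 × 32 = 672
y₂ = k / 35 = 672 / 35
= 19.20

19.20


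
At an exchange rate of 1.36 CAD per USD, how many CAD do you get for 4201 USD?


Amount × rate = 4201 × 1.36
= 5713.36 CAD

5713.36 CAD


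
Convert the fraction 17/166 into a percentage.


Percentage = (part / whole) × 100
= (17 / 166) × 100
≈ 10.24%

10.24%


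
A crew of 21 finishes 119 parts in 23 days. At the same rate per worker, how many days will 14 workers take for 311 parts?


Days ∝ work / workers, so d₂ = d₁ × (m₁/m₂) × (w₂/w₁)
Workers factor (inverse): 21/14 = 1.5000
Work factor (direct): 311/119 ≈ 2.6134
d₂ = 23 × 21/14 × 311/119 = (23 × 21 × 311) / (14 × 119) = 150213/1666
≈ 90.16 days

90.16 days


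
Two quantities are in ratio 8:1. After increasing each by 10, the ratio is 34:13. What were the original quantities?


Let A = 8k, B = 1k.
(8k + 10) / (1k + 10) = 34/13
Cross-multiply: 13(8k + 10) = 34(1k + 10)
104k + 130 = 34k + 340
104k - 34k = 340 - 130
70k = 210
k = 210/70 = 3
A = 8×3 = 24, B = 1×3 = 3
= A = 24, B = 3

A = 24, B = 3


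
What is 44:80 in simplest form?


GCD(44, 80) = 4
44/4 : 80/4
= 11:20

11:20


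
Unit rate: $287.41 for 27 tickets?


Unit rate = total / quantity
= 287.41 / 27
= $10.64 per unit

$10.64 per unit


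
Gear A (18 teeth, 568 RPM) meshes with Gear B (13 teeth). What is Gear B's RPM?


Gear ratio = 18:13 = 18:13
RPM_B = RPM_A × (teeth_A / teeth_B)
= 568 × (18/13)
= 786.5 RPM

786.5 RPM


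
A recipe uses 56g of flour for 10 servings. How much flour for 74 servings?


Direct proportion: y/x = constant
k = 56/10 = 5.6000
y₂ = k × 74 = 56 × 74 / 10 = 4144/10
= 414.40

414.40


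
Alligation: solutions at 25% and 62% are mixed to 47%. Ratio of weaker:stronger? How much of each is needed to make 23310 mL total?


Let x parts of 25% mix with y parts of 62%.
25x + 62y = 47(x + y)
25x + 62y = 47x + 47y
x(25 - 47) = y(47 - 62)
x/y = (62 - 47)/(47 - 25) = 15/22
Simplify: 15:22
Total parts = 37; one part = 23310/37 = 630.00 mL
25% solution: 15×630.00 = 9450.00 mL
62% solution: 22×630.00 = 13860.00 mL
= ratio 15:22; 9450.00 mL and 13860.00 mL

ratio 15:22; 9450.00 mL and 13860.00 mL


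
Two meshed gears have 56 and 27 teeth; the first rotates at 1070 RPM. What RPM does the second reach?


Gear ratio = 56:27 = 56:27
RPM_B = RPM_A × (teeth_A / teeth_B)
= 1070 × (56/27)
= 2219.3 RPM

2219.3 RPM


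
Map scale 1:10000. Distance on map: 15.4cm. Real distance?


Real distance = map distance × scale
= 15.4cm × 10000
= 154000 cm = 1540.0 m
= 1.540 km

1.540 km


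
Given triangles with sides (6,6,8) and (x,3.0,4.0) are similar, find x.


Scale factor = 3.0/6 = 0.5
Missing side = 6 × 0.5
= 3.0

3.0


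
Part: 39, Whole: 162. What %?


Percentage = (part / whole) × 100
= (39 / 162) × 100
≈ 24.07%

24.07%


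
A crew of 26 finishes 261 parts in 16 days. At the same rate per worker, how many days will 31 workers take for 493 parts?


Days ∝ work / workers, so d₂ = d₁ × (m₁/m₂) × (w₂/w₁)
Workers factor (inverse): 26/31 ≈ 0.8387
Work factor (direct): 493/261 ≈ 1.8889
d₂ = 16 × 26/31 × 493/261 = (16 × 26 × 493) / (31 × 261) = 205088/8091
≈ 25.35 days

25.35 days


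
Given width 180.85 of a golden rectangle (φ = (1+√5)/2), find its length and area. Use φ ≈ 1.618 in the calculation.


φ = (1 + √5) / 2 ≈ 1.618
Length = width × φ = 180.85 × 1.618 = 292.6153
≈ 292.62
Area = width × length = 180.85 × 292.6153 = 52919.477005 ≈ 52919.48
= Length: 292.62, Area: 52919.48

Length: 292.62, Area: 52919.48


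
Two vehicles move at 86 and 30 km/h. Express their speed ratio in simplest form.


Ratio = 86:30
GCD = 2
Simplified = 43:15
Time ratio (same distance) = 15:43
Speed ratio = 43:15

43:15


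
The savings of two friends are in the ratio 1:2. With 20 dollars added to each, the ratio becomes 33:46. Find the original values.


Let A = 1k, B = 2k.
(1k + 20) / (2k + 20) = 33/46
Cross-multiply: 46(1k + 20) = 33(2k + 20)
46k + 920 = 66k + 660
46k - 66k = 660 - 920
-20k = -260
k = -260/-20 = 13
A = 1×13 = 13, B = 2×13 = 26
= A = 13, B = 26

A = 13, B = 26


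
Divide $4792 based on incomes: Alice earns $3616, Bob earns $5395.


Total income = 3616 + 5395 = $9011
Alice: $4792 × 3616/9011 = $1922.97
Bob: $4792 × 5395/9011 = $2869.03
= Alice: $1922.97, Bob: $2869.03

Alice: $1922.97, Bob: $2869.03


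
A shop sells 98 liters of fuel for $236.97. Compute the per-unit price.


Unit rate = total / quantity
= 236.97 / 98
= $2.42 per unit

$2.42 per unit


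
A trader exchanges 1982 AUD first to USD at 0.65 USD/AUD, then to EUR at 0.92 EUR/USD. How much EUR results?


Step 1: 1982 AUD × 0.65 = 1288.30 USD
Step 2: 1288.30 USD × 0.92 = 1185.24 EUR
Implied rate AUD→EUR = 0.65 × 0.92 = 0.5980
= 1185.24 EUR

1185.24 EUR


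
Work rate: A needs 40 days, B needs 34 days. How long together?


Rate of A = 1/40 per day
Rate of B = 1/34 per day
Combined rate = 1/40 + 1/34 = 74/1360 ≈ 0.0544 per day
Days = 1 / combined rate = 1360/74
≈ 18.38 days

18.38 days


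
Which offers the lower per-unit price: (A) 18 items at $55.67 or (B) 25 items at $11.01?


Deal A: $55.67/18 = $3.0928/unit
Deal B: $11.01/25 = $0.4404/unit
B is cheaper per unit
= Deal B

Deal B


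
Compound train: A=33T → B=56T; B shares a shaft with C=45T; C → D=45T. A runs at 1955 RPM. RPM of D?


Stage 1: RPM_B = RPM_A × t_A/t_B = 1955 × 33/56 = 64515/56 ≈ 1152.05
B and C share a shaft → RPM_C = RPM_B
Stage 2: RPM_D = RPM_C × t_C/t_D = RPM_A × (t_A×t_C)/(t_B×t_D)
Overall ratio = (33×45)/(56×45) = 1485/2520
RPM_D = 1955 × 1485/2520 = 2903175/2520
≈ 1152.05 RPM

1152.05 RPM


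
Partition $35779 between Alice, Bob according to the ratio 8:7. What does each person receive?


Total parts = 8 + 7 = 15
Alice: 35779 × 8/15 = 19082.13
Bob: 35779 × 7/15 = 16696.87
= Alice: $19082.13, Bob: $16696.87

Alice: $19082.13, Bob: $16696.87


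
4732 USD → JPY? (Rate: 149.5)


Amount × rate = 4732 × 149.5
= 707434.00 JPY

707434.00 JPY


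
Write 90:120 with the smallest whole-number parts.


GCD(90, 120) = 30
90/30 : 120/30
= 3:4

3:4


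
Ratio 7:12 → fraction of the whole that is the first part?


Total parts = 7 + 12 = 19
First part: 7/19 = 7/19
= 7/19

7/19


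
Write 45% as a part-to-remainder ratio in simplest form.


45% means 45 parts out of 100; remainder = 55
Part : remainder = 45:55
GCD = 5
= 9:11

9:11


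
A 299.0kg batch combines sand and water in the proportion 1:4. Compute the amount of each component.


Total parts = 1 + 4 = 5
sand: 299.0 × 1/5 = 59.8kg
water: 299.0 × 4/5 = 239.2kg
= 59.8kg and 239.2kg

59.8kg and 239.2kg


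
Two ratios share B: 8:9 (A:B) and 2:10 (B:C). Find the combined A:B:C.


Match B: multiply A:B by 2 → 16:18
Multiply B:C by 9 → 18:90
Combined: 16:18:90
GCD = 2
= 8:9:45

8:9:45


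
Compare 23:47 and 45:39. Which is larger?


23/47 = 0.4894
45/39 = 1.1538
0.4894 < 1.1538, so 23:47 is less
= 45:39

45:39


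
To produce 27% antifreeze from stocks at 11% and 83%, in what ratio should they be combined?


Let x parts of 11% mix with y parts of 83%.
11x + 83y = 27(x + y)
11x + 83y = 27x + 27y
x(11 - 27) = y(27 - 83)
x/y = (83 - 27)/(27 - 11) = 56/16
Simplify: 7:2
= 7:2

7:2
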